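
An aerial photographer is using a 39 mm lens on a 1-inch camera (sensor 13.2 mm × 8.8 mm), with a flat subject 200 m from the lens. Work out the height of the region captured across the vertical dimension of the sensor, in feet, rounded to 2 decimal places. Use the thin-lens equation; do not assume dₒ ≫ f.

148.03 ft

dₒ: 200 m = 200000 mm.
Similar triangles through the lens centre give W/dₒ = h/dᵢ; with 1/f = 1/dₒ + 1/dᵢ this gives W = h·(dₒ − f)/f.
W = 8.8 mm × (200000 − 39) / 39 = 8.8 × 5127.2051 ≈ 45119.405 mm = 45119.405/304.8 ft = 148.03 ft.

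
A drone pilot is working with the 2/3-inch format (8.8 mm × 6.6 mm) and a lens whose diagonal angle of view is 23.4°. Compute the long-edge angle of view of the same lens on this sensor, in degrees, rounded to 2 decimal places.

18.81°

Sensor diagonal = √(8.8² + 6.6²) = √121.0000 ≈ 11.0000 mm.
From the diagonal AOV: f = 11.0000 / (2·tan(11.7°)) = 11.0000 / 0.41418 ≈ 26.5585 mm.
Long-edge AOV = 2·arctan(8.8 / (2 × 26.5585)) = 2·arctan(0.16567) ≈ 18.8137°.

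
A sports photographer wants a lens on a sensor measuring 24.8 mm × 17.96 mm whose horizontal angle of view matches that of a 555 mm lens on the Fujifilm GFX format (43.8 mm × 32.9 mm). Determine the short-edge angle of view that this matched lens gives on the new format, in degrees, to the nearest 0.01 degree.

Equal horizontal AOV ⇒ f₂ = f₁ · 24.8/43.8 = 555 × 0.56621 ≈ 314.2466 mm.
Short-edge AOV on the new format = 2·arctan(17.96 / (2 × 314.2466)) = 2·arctan(0.02858) ≈ 3.2737°.

3.27°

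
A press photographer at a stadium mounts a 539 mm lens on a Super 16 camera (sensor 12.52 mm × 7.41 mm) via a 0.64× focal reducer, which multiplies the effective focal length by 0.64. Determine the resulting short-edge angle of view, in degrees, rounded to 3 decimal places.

1.231°

Effective focal length f = 539 × 0.64 = 344.96 mm.
α = 2·arctan(7.41 / (2 × 344.96)) = 2·arctan(0.01074) ≈ 1.2307°.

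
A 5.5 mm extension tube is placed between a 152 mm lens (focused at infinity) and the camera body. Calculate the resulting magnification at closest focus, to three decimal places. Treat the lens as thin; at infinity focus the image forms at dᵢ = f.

0.036×

The tube moves the image plane from f to f + e, so dᵢ = 152 + 5.5 = 157.5 mm. Focus is achieved when 1/f = 1/dₒ + 1/dᵢ, giving dₒ = 1/(1/f − 1/(f+e)).
Magnification m = dᵢ/dₒ = (f+e)·(1/f − 1/(f+e)) = e/f = 5.5/152 ≈ 0.0362.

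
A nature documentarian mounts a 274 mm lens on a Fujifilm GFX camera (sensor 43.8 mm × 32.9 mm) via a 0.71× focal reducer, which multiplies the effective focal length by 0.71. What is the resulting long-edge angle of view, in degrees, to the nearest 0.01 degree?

Effective focal length f = 274 × 0.71 = 194.54 mm.
α = 2·arctan(43.8 / (2 × 194.54)) = 2·arctan(0.11257) ≈ 12.8459°.

12.85°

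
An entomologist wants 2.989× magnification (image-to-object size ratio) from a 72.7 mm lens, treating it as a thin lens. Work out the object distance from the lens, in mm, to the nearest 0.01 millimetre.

97.02 mm

With m = dᵢ/dₒ and 1/f = 1/dₒ + 1/dᵢ, substituting dᵢ = m·dₒ gives 1/f = (1 + 1/m)/dₒ, hence dₒ = f·(1 + 1/m).
dₒ = 72.7 × (1 + 1/2.989) = 72.7 × 1.33456 ≈ 97.023 mm.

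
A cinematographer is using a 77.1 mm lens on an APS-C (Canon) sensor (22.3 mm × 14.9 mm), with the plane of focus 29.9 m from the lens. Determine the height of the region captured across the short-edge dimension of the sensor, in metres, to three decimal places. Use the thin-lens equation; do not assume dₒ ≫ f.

dₒ: 29.9 m = 29900 mm.
Similar triangles through the lens centre give W/dₒ = h/dᵢ; with 1/f = 1/dₒ + 1/dᵢ this gives W = h·(dₒ − f)/f.
W = 14.9 mm × (29900 − 77.1) / 77.1 = 14.9 × 386.8080 ≈ 5763.440 mm = 5.76344 m.

5.763 m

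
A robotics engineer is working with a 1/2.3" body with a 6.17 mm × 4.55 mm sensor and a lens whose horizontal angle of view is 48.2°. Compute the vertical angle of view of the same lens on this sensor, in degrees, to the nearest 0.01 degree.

From the horizontal AOV: f = 6.17 / (2·tan(24.1°)) = 6.17 / 0.89464 ≈ 6.8966 mm.
Vertical AOV = 2·arctan(4.55 / (2 × 6.8966)) = 2·arctan(0.32987) ≈ 36.5126°.

36.51°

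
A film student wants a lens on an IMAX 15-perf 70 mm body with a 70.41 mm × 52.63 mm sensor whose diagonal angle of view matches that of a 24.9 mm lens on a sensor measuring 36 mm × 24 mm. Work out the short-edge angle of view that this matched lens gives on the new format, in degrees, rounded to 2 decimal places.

54.96°

Sensor diagonal = √(36² + 24²) = √1872.0000 ≈ 43.2666 mm.
Sensor diagonal = √(70.41² + 52.63²) = √7727.4850 ≈ 87.9061 mm.
Equal diagonal AOV ⇒ f₂ = f₁ · 87.9061/43.2666 = 24.9 × 2.03173 ≈ 50.5901 mm.
Short-edge AOV on the new format = 2·arctan(52.63 / (2 × 50.5901)) = 2·arctan(0.52016) ≈ 54.9634°.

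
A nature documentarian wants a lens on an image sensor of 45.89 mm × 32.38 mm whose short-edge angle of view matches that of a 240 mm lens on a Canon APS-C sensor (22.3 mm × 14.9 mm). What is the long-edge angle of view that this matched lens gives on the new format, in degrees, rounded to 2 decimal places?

5.04°

Equal short-edge AOV ⇒ f₂ = f₁ · 32.38/14.9 = 240 × 2.17315 ≈ 521.5570 mm.
Long-edge AOV on the new format = 2·arctan(45.89 / (2 × 521.5570)) = 2·arctan(0.04399) ≈ 5.0380°.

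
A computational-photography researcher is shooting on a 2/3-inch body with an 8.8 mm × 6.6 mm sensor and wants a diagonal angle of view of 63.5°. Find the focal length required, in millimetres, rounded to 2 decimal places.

8.89 mm

Sensor diagonal = √(8.8² + 6.6²) = √121.0000 ≈ 11.0000 mm.
From α = 2·arctan(d/2f) we get f = d / (2·tan(α/2)).
With d = 11.0000 mm and α/2 = 31.75°, tan(α/2) ≈ 0.61882, so f ≈ 11.0000 / 1.23764 ≈ 8.8879 mm.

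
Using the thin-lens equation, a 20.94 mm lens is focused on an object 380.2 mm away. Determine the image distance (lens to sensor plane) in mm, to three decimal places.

1/dᵢ = 1/f − 1/dₒ = 1/20.94 − 1/380.2 = 0.0451253 mm⁻¹.
dᵢ = 1/0.0451253 ≈ 22.1605 mm.

22.161 mm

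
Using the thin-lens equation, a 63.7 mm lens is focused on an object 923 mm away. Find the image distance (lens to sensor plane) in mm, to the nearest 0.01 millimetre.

68.42 mm

1/dᵢ = 1/f − 1/dₒ = 1/63.7 − 1/923 = 0.0146152 mm⁻¹.
dᵢ = 1/0.0146152 ≈ 68.4221 mm.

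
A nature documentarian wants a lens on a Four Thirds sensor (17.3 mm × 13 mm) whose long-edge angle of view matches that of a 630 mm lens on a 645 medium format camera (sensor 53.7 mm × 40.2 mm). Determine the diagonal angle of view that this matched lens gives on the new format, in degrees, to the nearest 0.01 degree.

6.10°

Equal long-edge AOV ⇒ f₂ = f₁ · 17.3/53.7 = 630 × 0.32216 ≈ 202.9609 mm.
Sensor diagonal = √(17.3² + 13²) = √468.2900 ≈ 21.6400 mm.
Diagonal AOV on the new format = 2·arctan(21.6400 / (2 × 202.9609)) = 2·arctan(0.05331) ≈ 6.1032°.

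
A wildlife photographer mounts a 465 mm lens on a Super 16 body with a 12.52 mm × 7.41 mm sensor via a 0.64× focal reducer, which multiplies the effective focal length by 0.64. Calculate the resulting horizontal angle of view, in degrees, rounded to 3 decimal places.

2.410°

Effective focal length f = 465 × 0.64 = 297.6 mm.
α = 2·arctan(12.52 / (2 × 297.6)) = 2·arctan(0.02103) ≈ 2.4101°.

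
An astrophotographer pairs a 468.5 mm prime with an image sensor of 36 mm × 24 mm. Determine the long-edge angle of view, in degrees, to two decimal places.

Angle of view α = 2·arctan(w/2f) with w = 36 mm and f = 468.5 mm.
w/2f = 0.03842; arctan(0.03842) ≈ 2.2002°, so α ≈ 4.4005°.

4.40°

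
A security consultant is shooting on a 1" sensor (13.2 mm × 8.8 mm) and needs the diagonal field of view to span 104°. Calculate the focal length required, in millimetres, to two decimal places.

Sensor diagonal = √(13.2² + 8.8²) = √251.6800 ≈ 15.8644 mm.
From α = 2·arctan(d/2f) we get f = d / (2·tan(α/2)).
With d = 15.8644 mm and α/2 = 52°, tan(α/2) ≈ 1.27994, so f ≈ 15.8644 / 2.55988 ≈ 6.1973 mm.

6.20 mm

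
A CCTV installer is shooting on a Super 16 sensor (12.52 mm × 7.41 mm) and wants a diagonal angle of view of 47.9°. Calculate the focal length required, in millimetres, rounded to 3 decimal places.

16.377 mm

Sensor diagonal = √(12.52² + 7.41²) = √211.6585 ≈ 14.5485 mm.
From α = 2·arctan(d/2f) we get f = d / (2·tan(α/2)).
With d = 14.5485 mm and α/2 = 23.95°, tan(α/2) ≈ 0.44418, so f ≈ 14.5485 / 0.88837 ≈ 16.3767 mm.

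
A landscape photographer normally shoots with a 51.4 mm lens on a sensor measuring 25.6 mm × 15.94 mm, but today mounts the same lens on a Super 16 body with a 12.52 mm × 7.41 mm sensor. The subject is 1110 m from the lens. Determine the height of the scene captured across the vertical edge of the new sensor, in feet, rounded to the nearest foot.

525 ft

The focal length stays 51.4 mm; the relevant sensor dimension is now h = 7.41 mm. Object distance dₒ = 1110 m = 1.11e+06 mm.
Thin-lens field height W = h·(dₒ − f)/f = 7.41 × (1.11e+06 − 51.4)/51.4 ≈ 160013.991 mm = 160013.991/304.8 ft = 524.98 ft.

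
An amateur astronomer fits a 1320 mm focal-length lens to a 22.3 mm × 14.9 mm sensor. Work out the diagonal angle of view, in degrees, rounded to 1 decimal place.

Sensor diagonal = √(22.3² + 14.9²) = √719.3000 ≈ 26.8198 mm.
Angle of view α = 2·arctan(d/2f) with d = 26.8198 mm and f = 1320 mm.
d/2f = 0.01016; arctan(0.01016) ≈ 0.5820°, so α ≈ 1.1641°.

1.2°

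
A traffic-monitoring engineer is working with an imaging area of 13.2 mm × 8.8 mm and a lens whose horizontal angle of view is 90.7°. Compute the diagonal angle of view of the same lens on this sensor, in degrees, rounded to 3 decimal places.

101.163°

From the horizontal AOV: f = 13.2 / (2·tan(45.35°)) = 13.2 / 2.02459 ≈ 6.5199 mm.
Sensor diagonal = √(13.2² + 8.8²) = √251.6800 ≈ 15.8644 mm.
Diagonal AOV = 2·arctan(15.8644 / (2 × 6.5199)) = 2·arctan(1.21662) ≈ 101.1633°.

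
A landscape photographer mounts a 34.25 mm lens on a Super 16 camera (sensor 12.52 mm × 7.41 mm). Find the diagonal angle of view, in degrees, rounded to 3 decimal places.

Sensor diagonal = √(12.52² + 7.41²) = √211.6585 ≈ 14.5485 mm.
Angle of view α = 2·arctan(d/2f) with d = 14.5485 mm and f = 34.25 mm.
d/2f = 0.21239; arctan(0.21239) ≈ 11.9907°, so α ≈ 23.9814°.

23.981°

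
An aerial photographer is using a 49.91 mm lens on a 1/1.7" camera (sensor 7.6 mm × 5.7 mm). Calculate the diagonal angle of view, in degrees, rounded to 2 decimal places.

Sensor diagonal = √(7.6² + 5.7²) = √90.2500 ≈ 9.5000 mm.
Angle of view α = 2·arctan(d/2f) with d = 9.5000 mm and f = 49.91 mm.
d/2f = 0.09517; arctan(0.09517) ≈ 5.4365°, so α ≈ 10.8731°.

10.87°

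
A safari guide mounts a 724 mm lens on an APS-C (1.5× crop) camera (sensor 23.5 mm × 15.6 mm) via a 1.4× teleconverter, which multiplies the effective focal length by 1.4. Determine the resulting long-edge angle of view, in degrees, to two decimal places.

Effective focal length f = 724 × 1.4 = 1013.6 mm.
α = 2·arctan(23.5 / (2 × 1013.6)) = 2·arctan(0.01159) ≈ 1.3283°.

1.33°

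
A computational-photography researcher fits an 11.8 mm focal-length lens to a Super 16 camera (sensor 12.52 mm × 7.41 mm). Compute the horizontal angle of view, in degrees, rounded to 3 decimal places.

55.893°

Angle of view α = 2·arctan(w/2f) with w = 12.52 mm and f = 11.8 mm.
w/2f = 0.53051; arctan(0.53051) ≈ 27.9463°, so α ≈ 55.8927°.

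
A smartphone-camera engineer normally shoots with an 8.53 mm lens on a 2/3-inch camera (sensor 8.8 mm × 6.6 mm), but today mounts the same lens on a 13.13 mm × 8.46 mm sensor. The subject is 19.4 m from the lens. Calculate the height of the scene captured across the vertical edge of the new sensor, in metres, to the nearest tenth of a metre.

The focal length stays 8.53 mm; the relevant sensor dimension is now h = 8.46 mm. Object distance dₒ = 19.4 m = 19400 mm.
Thin-lens field height W = h·(dₒ − f)/f = 8.46 × (19400 − 8.53)/8.53 ≈ 19232.337 mm = 19.2323 m.

19.2 m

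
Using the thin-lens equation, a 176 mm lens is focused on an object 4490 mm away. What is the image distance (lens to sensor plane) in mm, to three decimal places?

1/dᵢ = 1/f − 1/dₒ = 1/176 − 1/4490 = 0.0054591 mm⁻¹.
dᵢ = 1/0.0054591 ≈ 183.1803 mm.

183.180 mm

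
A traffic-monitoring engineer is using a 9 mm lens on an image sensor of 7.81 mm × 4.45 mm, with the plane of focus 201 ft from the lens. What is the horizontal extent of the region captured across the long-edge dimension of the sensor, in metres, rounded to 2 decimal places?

dₒ: 201 ft × 304.8 mm/ft = 61264.80 mm.
Similar triangles through the lens centre give W/dₒ = w/dᵢ; with 1/f = 1/dₒ + 1/dᵢ this gives W = w·(dₒ − f)/f.
W = 7.81 mm × (61264.8 − 9) / 9 = 7.81 × 6806.1998 ≈ 53156.420 mm = 53.1564 m.

53.16 m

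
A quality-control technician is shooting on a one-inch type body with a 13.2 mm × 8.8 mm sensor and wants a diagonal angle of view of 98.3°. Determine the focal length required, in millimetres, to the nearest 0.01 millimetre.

6.86 mm

Sensor diagonal = √(13.2² + 8.8²) = √251.6800 ≈ 15.8644 mm.
From α = 2·arctan(d/2f) we get f = d / (2·tan(α/2)).
With d = 15.8644 mm and α/2 = 49.15°, tan(α/2) ≈ 1.15647, so f ≈ 15.8644 / 2.31294 ≈ 6.8590 mm.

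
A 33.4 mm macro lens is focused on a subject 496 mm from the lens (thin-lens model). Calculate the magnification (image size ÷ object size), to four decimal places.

0.0722×

Thin lens: 1/f = 1/dₒ + 1/dᵢ → 1/dᵢ = 1/33.4 − 1/496 = 0.0279240 mm⁻¹, so dᵢ ≈ 35.8115 mm.
Magnification m = dᵢ/dₒ = 35.8115/496 ≈ 0.07220.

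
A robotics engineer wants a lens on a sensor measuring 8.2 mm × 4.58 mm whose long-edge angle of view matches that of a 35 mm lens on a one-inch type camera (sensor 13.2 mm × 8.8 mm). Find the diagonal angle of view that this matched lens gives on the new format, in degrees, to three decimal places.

24.376°

Equal long-edge AOV ⇒ f₂ = f₁ · 8.2/13.2 = 35 × 0.62121 ≈ 21.7424 mm.
Sensor diagonal = √(8.2² + 4.58²) = √88.2164 ≈ 9.3924 mm.
Diagonal AOV on the new format = 2·arctan(9.3924 / (2 × 21.7424)) = 2·arctan(0.21599) ≈ 24.3763°.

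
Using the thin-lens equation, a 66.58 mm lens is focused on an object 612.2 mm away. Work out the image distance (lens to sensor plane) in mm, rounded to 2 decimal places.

74.70 mm

1/dᵢ = 1/f − 1/dₒ = 1/66.58 − 1/612.2 = 0.0133861 mm⁻¹.
dᵢ = 1/0.0133861 ≈ 74.7045 mm.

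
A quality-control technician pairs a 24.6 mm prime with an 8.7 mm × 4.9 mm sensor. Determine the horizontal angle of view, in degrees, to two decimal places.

20.06°

Angle of view α = 2·arctan(w/2f) with w = 8.7 mm and f = 24.6 mm.
w/2f = 0.17683; arctan(0.17683) ≈ 10.0279°, so α ≈ 20.0558°.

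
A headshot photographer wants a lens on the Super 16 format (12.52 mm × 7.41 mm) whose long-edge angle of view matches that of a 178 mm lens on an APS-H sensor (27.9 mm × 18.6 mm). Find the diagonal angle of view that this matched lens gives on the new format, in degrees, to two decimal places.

Equal long-edge AOV ⇒ f₂ = f₁ · 12.52/27.9 = 178 × 0.44875 ≈ 79.8767 mm.
Sensor diagonal = √(12.52² + 7.41²) = √211.6585 ≈ 14.5485 mm.
Diagonal AOV on the new format = 2·arctan(14.5485 / (2 × 79.8767)) = 2·arctan(0.09107) ≈ 10.4070°.

10.41°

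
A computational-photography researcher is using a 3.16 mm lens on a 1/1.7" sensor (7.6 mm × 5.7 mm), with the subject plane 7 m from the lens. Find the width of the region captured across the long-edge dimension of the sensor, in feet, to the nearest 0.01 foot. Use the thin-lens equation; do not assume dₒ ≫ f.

dₒ: 7 m = 7000 mm.
Similar triangles through the lens centre give W/dₒ = w/dᵢ; with 1/f = 1/dₒ + 1/dᵢ this gives W = w·(dₒ − f)/f.
W = 7.6 mm × (7000 − 3.16) / 3.16 = 7.6 × 2214.1899 ≈ 16827.843 mm = 16827.843/304.8 ft = 55.2095 ft.

55.21 ft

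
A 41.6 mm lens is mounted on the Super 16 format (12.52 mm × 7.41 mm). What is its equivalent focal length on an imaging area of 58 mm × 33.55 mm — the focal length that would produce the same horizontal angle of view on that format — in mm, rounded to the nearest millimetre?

193 mm

Equal angle of view means equal width/f ratio, so f₂ = f₁ · (width₂/width₁) = 41.6 × 58/12.52.
f₂ = 41.6 × 4.63259 ≈ 192.716 mm.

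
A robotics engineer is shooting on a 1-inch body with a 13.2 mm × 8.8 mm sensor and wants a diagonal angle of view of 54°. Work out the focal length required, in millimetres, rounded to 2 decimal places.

15.57 mm

Sensor diagonal = √(13.2² + 8.8²) = √251.6800 ≈ 15.8644 mm.
From α = 2·arctan(d/2f) we get f = d / (2·tan(α/2)).
With d = 15.8644 mm and α/2 = 27°, tan(α/2) ≈ 0.50953, so f ≈ 15.8644 / 1.01905 ≈ 15.5678 mm.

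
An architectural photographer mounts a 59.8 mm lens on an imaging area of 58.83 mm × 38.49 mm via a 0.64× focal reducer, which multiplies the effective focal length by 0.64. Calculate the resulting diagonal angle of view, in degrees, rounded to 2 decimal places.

85.13°

Effective focal length f = 59.8 × 0.64 = 38.272 mm.
Sensor diagonal = √(58.83² + 38.49²) = √4942.4490 ≈ 70.3026 mm.
α = 2·arctan(70.303 / (2 × 38.272)) = 2·arctan(0.91846) ≈ 85.1324°.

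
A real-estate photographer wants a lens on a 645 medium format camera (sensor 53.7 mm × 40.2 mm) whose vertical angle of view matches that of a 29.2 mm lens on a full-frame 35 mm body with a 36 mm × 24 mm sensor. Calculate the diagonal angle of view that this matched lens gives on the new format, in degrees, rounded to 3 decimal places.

Equal vertical AOV ⇒ f₂ = f₁ · 40.2/24 = 29.2 × 1.67500 ≈ 48.9100 mm.
Sensor diagonal = √(53.7² + 40.2²) = √4499.7300 ≈ 67.0800 mm.
Diagonal AOV on the new format = 2·arctan(67.0800 / (2 × 48.9100)) = 2·arctan(0.68575) ≈ 68.8807°.

68.881°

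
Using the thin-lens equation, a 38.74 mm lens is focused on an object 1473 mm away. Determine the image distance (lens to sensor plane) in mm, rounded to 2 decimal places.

1/dᵢ = 1/f − 1/dₒ = 1/38.74 − 1/1473 = 0.0251342 mm⁻¹.
dᵢ = 1/0.0251342 ≈ 39.7864 mm.

39.79 mm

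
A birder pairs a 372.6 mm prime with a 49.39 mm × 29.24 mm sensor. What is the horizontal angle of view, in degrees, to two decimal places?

Angle of view α = 2·arctan(w/2f) with w = 49.39 mm and f = 372.6 mm.
w/2f = 0.06628; arctan(0.06628) ≈ 3.7919°, so α ≈ 7.5838°.

7.58°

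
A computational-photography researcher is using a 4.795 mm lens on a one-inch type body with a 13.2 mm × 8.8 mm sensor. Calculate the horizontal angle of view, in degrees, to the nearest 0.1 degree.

Angle of view α = 2·arctan(w/2f) with w = 13.2 mm and f = 4.795 mm.
w/2f = 1.37643; arctan(1.37643) ≈ 54.0010°, so α ≈ 108.0021°.

108.0°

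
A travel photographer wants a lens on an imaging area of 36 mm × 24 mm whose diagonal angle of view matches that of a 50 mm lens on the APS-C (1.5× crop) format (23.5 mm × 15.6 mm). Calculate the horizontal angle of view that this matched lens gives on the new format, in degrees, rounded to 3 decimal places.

Sensor diagonal = √(23.5² + 15.6²) = √795.6100 ≈ 28.2066 mm.
Sensor diagonal = √(36² + 24²) = √1872.0000 ≈ 43.2666 mm.
Equal diagonal AOV ⇒ f₂ = f₁ · 43.2666/28.2066 = 50 × 1.53392 ≈ 76.6960 mm.
Horizontal AOV on the new format = 2·arctan(36 / (2 × 76.6960)) = 2·arctan(0.23469) ≈ 26.4157°.

26.416°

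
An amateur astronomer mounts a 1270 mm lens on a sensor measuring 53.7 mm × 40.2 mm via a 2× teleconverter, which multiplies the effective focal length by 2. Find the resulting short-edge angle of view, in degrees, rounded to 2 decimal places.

Effective focal length f = 1270 × 2 = 2540 mm.
α = 2·arctan(40.2 / (2 × 2540)) = 2·arctan(0.00791) ≈ 0.9068°.

0.91°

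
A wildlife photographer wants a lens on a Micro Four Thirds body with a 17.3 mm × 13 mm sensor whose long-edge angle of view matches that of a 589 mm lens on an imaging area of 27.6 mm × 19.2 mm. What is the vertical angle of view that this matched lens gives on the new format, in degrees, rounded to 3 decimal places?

2.017°

Equal long-edge AOV ⇒ f₂ = f₁ · 17.3/27.6 = 589 × 0.62681 ≈ 369.1920 mm.
Vertical AOV on the new format = 2·arctan(13 / (2 × 369.1920)) = 2·arctan(0.01761) ≈ 2.0173°.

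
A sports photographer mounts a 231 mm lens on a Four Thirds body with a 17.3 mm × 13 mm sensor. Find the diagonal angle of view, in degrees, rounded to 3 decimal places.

5.364°

Sensor diagonal = √(17.3² + 13²) = √468.2900 ≈ 21.6400 mm.
Angle of view α = 2·arctan(d/2f) with d = 21.6400 mm and f = 231 mm.
d/2f = 0.04684; arctan(0.04684) ≈ 2.6818°, so α ≈ 5.3635°.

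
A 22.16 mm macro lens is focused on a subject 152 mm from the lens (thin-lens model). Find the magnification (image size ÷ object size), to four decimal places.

0.1707×

Thin lens: 1/f = 1/dₒ + 1/dᵢ → 1/dᵢ = 1/22.16 − 1/152 = 0.0385474 mm⁻¹, so dᵢ ≈ 25.9421 mm.
Magnification m = dᵢ/dₒ = 25.9421/152 ≈ 0.17067.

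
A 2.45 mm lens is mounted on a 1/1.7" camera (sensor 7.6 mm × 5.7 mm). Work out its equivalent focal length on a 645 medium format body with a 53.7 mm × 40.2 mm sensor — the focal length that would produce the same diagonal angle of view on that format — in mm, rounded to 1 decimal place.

17.3 mm

Sensor diagonal = √(7.6² + 5.7²) = √90.2500 ≈ 9.5000 mm.
Sensor diagonal = √(53.7² + 40.2²) = √4499.7300 ≈ 67.0800 mm.
Equal angle of view means equal diagonal/f ratio, so f₂ = f₁ · (diagonal₂/diagonal₁) = 2.45 × 67.0800/9.5000.
f₂ = 2.45 × 7.06106 ≈ 17.300 mm.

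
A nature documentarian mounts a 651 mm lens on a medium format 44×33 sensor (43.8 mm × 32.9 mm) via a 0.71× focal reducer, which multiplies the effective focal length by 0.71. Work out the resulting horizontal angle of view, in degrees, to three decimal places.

Effective focal length f = 651 × 0.71 = 462.21 mm.
α = 2·arctan(43.8 / (2 × 462.21)) = 2·arctan(0.04738) ≈ 5.4254°.

5.425°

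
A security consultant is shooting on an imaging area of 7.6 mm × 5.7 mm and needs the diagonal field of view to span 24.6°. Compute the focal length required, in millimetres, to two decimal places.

Sensor diagonal = √(7.6² + 5.7²) = √90.2500 ≈ 9.5000 mm.
From α = 2·arctan(d/2f) we get f = d / (2·tan(α/2)).
With d = 9.5000 mm and α/2 = 12.3°, tan(α/2) ≈ 0.21804, so f ≈ 9.5000 / 0.43607 ≈ 21.7855 mm.

21.79 mm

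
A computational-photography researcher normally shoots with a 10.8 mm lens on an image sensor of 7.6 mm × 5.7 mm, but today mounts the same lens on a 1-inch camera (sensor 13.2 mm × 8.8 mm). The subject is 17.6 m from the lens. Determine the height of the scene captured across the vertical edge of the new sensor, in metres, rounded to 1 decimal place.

The focal length stays 10.8 mm; the relevant sensor dimension is now h = 8.8 mm. Object distance dₒ = 17.6 m = 17600 mm.
Thin-lens field height W = h·(dₒ − f)/f = 8.8 × (17600 − 10.8)/10.8 ≈ 14331.941 mm = 14.3319 m.

14.3 m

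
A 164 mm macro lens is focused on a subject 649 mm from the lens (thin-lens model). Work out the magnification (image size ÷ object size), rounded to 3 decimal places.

Thin lens: 1/f = 1/dₒ + 1/dᵢ → 1/dᵢ = 1/164 − 1/649 = 0.0045567 mm⁻¹, so dᵢ ≈ 219.4557 mm.
Magnification m = dᵢ/dₒ = 219.4557/649 ≈ 0.33814.

0.338×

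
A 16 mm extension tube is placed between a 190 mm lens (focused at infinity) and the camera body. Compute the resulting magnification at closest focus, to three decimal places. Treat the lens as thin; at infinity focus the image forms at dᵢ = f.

0.084×

The tube moves the image plane from f to f + e, so dᵢ = 190 + 16 = 206 mm. Focus is achieved when 1/f = 1/dₒ + 1/dᵢ, giving dₒ = 1/(1/f − 1/(f+e)).
Magnification m = dᵢ/dₒ = (f+e)·(1/f − 1/(f+e)) = e/f = 16/190 ≈ 0.0842.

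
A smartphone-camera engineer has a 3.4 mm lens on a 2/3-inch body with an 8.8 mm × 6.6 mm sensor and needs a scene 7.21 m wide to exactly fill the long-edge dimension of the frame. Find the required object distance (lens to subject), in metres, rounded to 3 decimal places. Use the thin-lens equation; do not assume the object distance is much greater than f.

2.789 m

W: 7.21 m = 7210 mm.
Magnification m = w/W = dᵢ/dₒ; combined with 1/f = 1/dₒ + 1/dᵢ this gives dₒ = f·(1 + W/w).
dₒ = 3.4 mm × (1 + 7210/8.8) = 3.4 × 820.3182 ≈ 2789.082 mm = 2.78908 m.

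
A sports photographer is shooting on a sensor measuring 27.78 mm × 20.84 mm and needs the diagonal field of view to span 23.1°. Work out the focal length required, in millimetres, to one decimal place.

Sensor diagonal = √(27.78² + 20.84²) = √1206.0340 ≈ 34.7280 mm.
From α = 2·arctan(d/2f) we get f = d / (2·tan(α/2)).
With d = 34.7280 mm and α/2 = 11.55°, tan(α/2) ≈ 0.20436, so f ≈ 34.7280 / 0.40872 ≈ 84.9672 mm.

85.0 mm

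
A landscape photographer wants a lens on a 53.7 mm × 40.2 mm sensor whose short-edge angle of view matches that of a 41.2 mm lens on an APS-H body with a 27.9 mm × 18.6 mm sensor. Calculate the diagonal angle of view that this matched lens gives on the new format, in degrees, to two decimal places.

41.28°

Equal short-edge AOV ⇒ f₂ = f₁ · 40.2/18.6 = 41.2 × 2.16129 ≈ 89.0452 mm.
Sensor diagonal = √(53.7² + 40.2²) = √4499.7300 ≈ 67.0800 mm.
Diagonal AOV on the new format = 2·arctan(67.0800 / (2 × 89.0452)) = 2·arctan(0.37666) ≈ 41.2791°.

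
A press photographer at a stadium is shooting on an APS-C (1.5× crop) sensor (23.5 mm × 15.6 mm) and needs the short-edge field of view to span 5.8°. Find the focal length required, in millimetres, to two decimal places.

From α = 2·arctan(h/2f) we get f = h / (2·tan(α/2)).
With h = 15.6 mm and α/2 = 2.9°, tan(α/2) ≈ 0.05066, so f ≈ 15.6 / 0.10132 ≈ 153.9743 mm.

153.97 mm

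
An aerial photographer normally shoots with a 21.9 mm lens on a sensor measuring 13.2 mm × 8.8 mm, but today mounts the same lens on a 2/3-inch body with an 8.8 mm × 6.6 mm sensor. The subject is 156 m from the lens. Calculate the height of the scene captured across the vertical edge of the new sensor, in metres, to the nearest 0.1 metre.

47.0 m

The focal length stays 21.9 mm; the relevant sensor dimension is now h = 6.6 mm. Object distance dₒ = 156 m = 156000 mm.
Thin-lens field height W = h·(dₒ − f)/f = 6.6 × (156000 − 21.9)/21.9 ≈ 47007.099 mm = 47.0071 m.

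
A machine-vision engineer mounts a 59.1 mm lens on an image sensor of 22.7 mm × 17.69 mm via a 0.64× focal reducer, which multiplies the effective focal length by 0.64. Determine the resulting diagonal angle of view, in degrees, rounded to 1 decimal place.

Effective focal length f = 59.1 × 0.64 = 37.824 mm.
Sensor diagonal = √(22.7² + 17.69²) = √828.2261 ≈ 28.7789 mm.
α = 2·arctan(28.779 / (2 × 37.824)) = 2·arctan(0.38043) ≈ 41.6568°.

41.7°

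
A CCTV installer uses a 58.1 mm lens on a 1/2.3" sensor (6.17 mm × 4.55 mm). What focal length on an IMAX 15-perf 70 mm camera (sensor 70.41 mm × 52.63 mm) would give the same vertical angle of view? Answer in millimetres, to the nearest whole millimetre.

Equal angle of view means equal height/f ratio, so f₂ = f₁ · (height₂/height₁) = 58.1 × 52.63/4.55.
f₂ = 58.1 × 11.56703 ≈ 672.045 mm.

672 mm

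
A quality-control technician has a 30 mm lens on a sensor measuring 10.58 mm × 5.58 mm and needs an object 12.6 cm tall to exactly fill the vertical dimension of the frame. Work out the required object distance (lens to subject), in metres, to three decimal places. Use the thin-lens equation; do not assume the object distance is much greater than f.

0.707 m

W: 12.6 cm = 126 mm.
Magnification m = h/W = dᵢ/dₒ; combined with 1/f = 1/dₒ + 1/dᵢ this gives dₒ = f·(1 + W/h).
dₒ = 30 mm × (1 + 126/5.58) = 30 × 23.5806 ≈ 707.419 mm = 0.707419 m.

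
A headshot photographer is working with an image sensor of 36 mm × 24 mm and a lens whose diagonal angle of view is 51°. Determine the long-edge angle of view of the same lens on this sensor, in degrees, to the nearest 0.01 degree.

43.29°

Sensor diagonal = √(36² + 24²) = √1872.0000 ≈ 43.2666 mm.
From the diagonal AOV: f = 43.2666 / (2·tan(25.5°)) = 43.2666 / 0.95395 ≈ 45.3552 mm.
Long-edge AOV = 2·arctan(36 / (2 × 45.3552)) = 2·arctan(0.39687) ≈ 43.2931°.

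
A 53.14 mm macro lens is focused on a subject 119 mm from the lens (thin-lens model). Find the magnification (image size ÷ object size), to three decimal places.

Thin lens: 1/f = 1/dₒ + 1/dᵢ → 1/dᵢ = 1/53.14 − 1/119 = 0.0104149 mm⁻¹, so dᵢ ≈ 96.0167 mm.
Magnification m = dᵢ/dₒ = 96.0167/119 ≈ 0.80686.

0.807×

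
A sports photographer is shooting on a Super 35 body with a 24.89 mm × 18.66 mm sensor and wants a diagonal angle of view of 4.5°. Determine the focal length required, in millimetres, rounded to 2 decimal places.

395.88 mm

Sensor diagonal = √(24.89² + 18.66²) = √967.7077 ≈ 31.1080 mm.
From α = 2·arctan(d/2f) we get f = d / (2·tan(α/2)).
With d = 31.1080 mm and α/2 = 2.25°, tan(α/2) ≈ 0.03929, so f ≈ 31.1080 / 0.07858 ≈ 395.8757 mm.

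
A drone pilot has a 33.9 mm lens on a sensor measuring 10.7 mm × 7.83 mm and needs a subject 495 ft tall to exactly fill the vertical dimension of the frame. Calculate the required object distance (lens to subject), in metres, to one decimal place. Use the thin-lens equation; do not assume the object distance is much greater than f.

653.3 m

W: 495 ft × 304.8 mm/ft = 150876.00 mm.
Magnification m = h/W = dᵢ/dₒ; combined with 1/f = 1/dₒ + 1/dᵢ this gives dₒ = f·(1 + W/h).
dₒ = 33.9 mm × (1 + 150876/7.83) = 33.9 × 19269.9649 ≈ 653251.810 mm = 653.252 m.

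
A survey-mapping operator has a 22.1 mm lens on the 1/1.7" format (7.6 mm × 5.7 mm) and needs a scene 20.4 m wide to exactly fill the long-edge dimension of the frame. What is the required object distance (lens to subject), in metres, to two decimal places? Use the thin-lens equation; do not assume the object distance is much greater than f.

59.34 m

W: 20.4 m = 20400 mm.
Magnification m = w/W = dᵢ/dₒ; combined with 1/f = 1/dₒ + 1/dᵢ this gives dₒ = f·(1 + W/w).
dₒ = 22.1 mm × (1 + 20400/7.6) = 22.1 × 2685.2105 ≈ 59343.153 mm = 59.3432 m.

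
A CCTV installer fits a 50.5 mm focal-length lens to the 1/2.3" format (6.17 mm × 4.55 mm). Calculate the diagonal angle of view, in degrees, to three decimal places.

8.681°

Sensor diagonal = √(6.17² + 4.55²) = √58.7714 ≈ 7.6663 mm.
Angle of view α = 2·arctan(d/2f) with d = 7.6663 mm and f = 50.5 mm.
d/2f = 0.07590; arctan(0.07590) ≈ 4.3406°, so α ≈ 8.6813°.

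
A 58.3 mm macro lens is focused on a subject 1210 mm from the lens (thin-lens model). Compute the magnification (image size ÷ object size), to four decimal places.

Thin lens: 1/f = 1/dₒ + 1/dᵢ → 1/dᵢ = 1/58.3 − 1/1210 = 0.0163262 mm⁻¹, so dᵢ ≈ 61.2512 mm.
Magnification m = dᵢ/dₒ = 61.2512/1210 ≈ 0.05062.

0.0506×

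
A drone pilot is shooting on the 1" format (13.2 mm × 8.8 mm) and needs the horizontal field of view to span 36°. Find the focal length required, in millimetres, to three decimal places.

20.313 mm

From α = 2·arctan(w/2f) we get f = w / (2·tan(α/2)).
With w = 13.2 mm and α/2 = 18°, tan(α/2) ≈ 0.32492, so f ≈ 13.2 / 0.64984 ≈ 20.3127 mm.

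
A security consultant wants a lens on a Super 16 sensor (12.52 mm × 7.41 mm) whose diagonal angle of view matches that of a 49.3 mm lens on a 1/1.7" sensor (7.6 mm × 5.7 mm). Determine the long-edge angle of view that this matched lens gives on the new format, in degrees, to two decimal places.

Sensor diagonal = √(7.6² + 5.7²) = √90.2500 ≈ 9.5000 mm.
Sensor diagonal = √(12.52² + 7.41²) = √211.6585 ≈ 14.5485 mm.
Equal diagonal AOV ⇒ f₂ = f₁ · 14.5485/9.5000 = 49.3 × 1.53142 ≈ 75.4990 mm.
Long-edge AOV on the new format = 2·arctan(12.52 / (2 × 75.4990)) = 2·arctan(0.08292) ≈ 9.4797°.

9.48°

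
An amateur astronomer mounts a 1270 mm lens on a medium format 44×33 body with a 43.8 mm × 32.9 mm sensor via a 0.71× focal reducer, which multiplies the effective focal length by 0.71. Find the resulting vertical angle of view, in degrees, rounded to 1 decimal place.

Effective focal length f = 1270 × 0.71 = 901.7 mm.
α = 2·arctan(32.9 / (2 × 901.7)) = 2·arctan(0.01824) ≈ 2.0903°.

2.1°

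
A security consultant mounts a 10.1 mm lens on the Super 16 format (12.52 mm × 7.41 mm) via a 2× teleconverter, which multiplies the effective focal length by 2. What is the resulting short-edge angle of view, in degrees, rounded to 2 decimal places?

20.79°

Effective focal length f = 10.1 × 2 = 20.2 mm.
α = 2·arctan(7.41 / (2 × 20.2)) = 2·arctan(0.18342) ≈ 20.7869°.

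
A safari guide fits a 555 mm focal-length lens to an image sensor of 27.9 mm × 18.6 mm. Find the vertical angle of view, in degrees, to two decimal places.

Angle of view α = 2·arctan(h/2f) with h = 18.6 mm and f = 555 mm.
h/2f = 0.01676; arctan(0.01676) ≈ 0.9600°, so α ≈ 1.9200°.

1.92°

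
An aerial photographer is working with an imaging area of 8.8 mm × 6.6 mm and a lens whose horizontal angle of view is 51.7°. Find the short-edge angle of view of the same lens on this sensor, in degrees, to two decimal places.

39.94°

From the horizontal AOV: f = 8.8 / (2·tan(25.85°)) = 8.8 / 0.96899 ≈ 9.0816 mm.
Short-edge AOV = 2·arctan(6.6 / (2 × 9.0816)) = 2·arctan(0.36337) ≈ 39.9395°.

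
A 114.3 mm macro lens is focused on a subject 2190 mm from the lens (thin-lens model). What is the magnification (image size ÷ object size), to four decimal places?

Thin lens: 1/f = 1/dₒ + 1/dᵢ → 1/dᵢ = 1/114.3 − 1/2190 = 0.0082923 mm⁻¹, so dᵢ ≈ 120.5940 mm.
Magnification m = dᵢ/dₒ = 120.5940/2190 ≈ 0.05507.

0.0551×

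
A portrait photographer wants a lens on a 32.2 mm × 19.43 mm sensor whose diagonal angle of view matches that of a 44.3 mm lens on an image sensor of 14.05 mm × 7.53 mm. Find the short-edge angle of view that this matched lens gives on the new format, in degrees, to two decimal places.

10.62°

Sensor diagonal = √(14.05² + 7.53²) = √254.1034 ≈ 15.9406 mm.
Sensor diagonal = √(32.2² + 19.43²) = √1414.3649 ≈ 37.6080 mm.
Equal diagonal AOV ⇒ f₂ = f₁ · 37.6080/15.9406 = 44.3 × 2.35926 ≈ 104.5151 mm.
Short-edge AOV on the new format = 2·arctan(19.43 / (2 × 104.5151)) = 2·arctan(0.09295) ≈ 10.6211°.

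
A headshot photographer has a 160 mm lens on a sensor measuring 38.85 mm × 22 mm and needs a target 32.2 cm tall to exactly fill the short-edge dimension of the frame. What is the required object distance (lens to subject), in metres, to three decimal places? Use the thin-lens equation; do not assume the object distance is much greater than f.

2.502 m

W: 32.2 cm = 322 mm.
Magnification m = h/W = dᵢ/dₒ; combined with 1/f = 1/dₒ + 1/dᵢ this gives dₒ = f·(1 + W/h).
dₒ = 160 mm × (1 + 322/22) = 160 × 15.6364 ≈ 2501.818 mm = 2.50182 m.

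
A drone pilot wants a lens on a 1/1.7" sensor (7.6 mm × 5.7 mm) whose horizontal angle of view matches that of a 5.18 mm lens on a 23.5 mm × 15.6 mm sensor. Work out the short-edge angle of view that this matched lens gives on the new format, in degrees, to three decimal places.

Equal horizontal AOV ⇒ f₂ = f₁ · 7.6/23.5 = 5.18 × 0.32340 ≈ 1.6752 mm.
Short-edge AOV on the new format = 2·arctan(5.7 / (2 × 1.6752)) = 2·arctan(1.70125) ≈ 119.1059°.

119.106°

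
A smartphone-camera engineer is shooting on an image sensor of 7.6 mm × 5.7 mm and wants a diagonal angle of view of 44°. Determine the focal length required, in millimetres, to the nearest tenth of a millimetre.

11.8 mm

Sensor diagonal = √(7.6² + 5.7²) = √90.2500 ≈ 9.5000 mm.
From α = 2·arctan(d/2f) we get f = d / (2·tan(α/2)).
With d = 9.5000 mm and α/2 = 22°, tan(α/2) ≈ 0.40403, so f ≈ 9.5000 / 0.80805 ≈ 11.7567 mm.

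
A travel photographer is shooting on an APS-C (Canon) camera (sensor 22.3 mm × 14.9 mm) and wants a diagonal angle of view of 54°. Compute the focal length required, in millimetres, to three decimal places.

26.318 mm

Sensor diagonal = √(22.3² + 14.9²) = √719.3000 ≈ 26.8198 mm.
From α = 2·arctan(d/2f) we get f = d / (2·tan(α/2)).
With d = 26.8198 mm and α/2 = 27°, tan(α/2) ≈ 0.50953, so f ≈ 26.8198 / 1.01905 ≈ 26.3184 mm.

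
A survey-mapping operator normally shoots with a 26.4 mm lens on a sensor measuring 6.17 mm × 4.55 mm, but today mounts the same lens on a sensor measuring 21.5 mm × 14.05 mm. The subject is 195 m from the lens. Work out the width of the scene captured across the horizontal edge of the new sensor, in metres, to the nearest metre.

159 m

The focal length stays 26.4 mm; the relevant sensor dimension is now w = 21.5 mm. Object distance dₒ = 195 m = 195000 mm.
Thin-lens field width W = w·(dₒ − f)/f = 21.5 × (195000 − 26.4)/26.4 ≈ 158785.318 mm = 158.785 m.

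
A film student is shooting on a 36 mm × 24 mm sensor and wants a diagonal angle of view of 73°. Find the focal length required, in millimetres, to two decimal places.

Sensor diagonal = √(36² + 24²) = √1872.0000 ≈ 43.2666 mm.
From α = 2·arctan(d/2f) we get f = d / (2·tan(α/2)).
With d = 43.2666 mm and α/2 = 36.5°, tan(α/2) ≈ 0.73996, so f ≈ 43.2666 / 1.47992 ≈ 29.2357 mm.

29.24 mm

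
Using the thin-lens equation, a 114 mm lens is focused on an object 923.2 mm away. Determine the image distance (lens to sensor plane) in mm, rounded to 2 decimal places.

1/dᵢ = 1/f − 1/dₒ = 1/114 − 1/923.2 = 0.0076887 mm⁻¹.
dᵢ = 1/0.0076887 ≈ 130.0603 mm.

130.06 mm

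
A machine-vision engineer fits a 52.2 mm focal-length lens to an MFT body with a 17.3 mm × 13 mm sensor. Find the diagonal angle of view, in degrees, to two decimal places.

23.42°

Sensor diagonal = √(17.3² + 13²) = √468.2900 ≈ 21.6400 mm.
Angle of view α = 2·arctan(d/2f) with d = 21.6400 mm and f = 52.2 mm.
d/2f = 0.20728; arctan(0.20728) ≈ 11.7104°, so α ≈ 23.4208°.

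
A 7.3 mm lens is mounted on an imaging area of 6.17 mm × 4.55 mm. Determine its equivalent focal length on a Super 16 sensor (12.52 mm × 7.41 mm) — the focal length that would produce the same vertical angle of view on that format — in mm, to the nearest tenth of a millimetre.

11.9 mm

Equal angle of view means equal height/f ratio, so f₂ = f₁ · (height₂/height₁) = 7.3 × 7.41/4.55.
f₂ = 7.3 × 1.62857 ≈ 11.889 mm.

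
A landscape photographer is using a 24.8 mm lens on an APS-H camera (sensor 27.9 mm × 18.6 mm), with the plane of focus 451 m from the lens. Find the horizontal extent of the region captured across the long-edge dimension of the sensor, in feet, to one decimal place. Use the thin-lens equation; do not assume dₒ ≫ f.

dₒ: 451 m = 451000 mm.
Similar triangles through the lens centre give W/dₒ = w/dᵢ; with 1/f = 1/dₒ + 1/dᵢ this gives W = w·(dₒ − f)/f.
W = 27.9 mm × (451000 − 24.8) / 24.8 = 27.9 × 18184.4839 ≈ 507347.100 mm = 507347.100/304.8 ft = 1664.52 ft.

1664.5 ft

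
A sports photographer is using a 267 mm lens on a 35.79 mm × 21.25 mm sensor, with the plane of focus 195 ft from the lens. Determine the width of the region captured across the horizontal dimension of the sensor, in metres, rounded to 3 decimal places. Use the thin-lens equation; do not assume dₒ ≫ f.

7.931 m

dₒ: 195 ft × 304.8 mm/ft = 59436.00 mm.
Similar triangles through the lens centre give W/dₒ = w/dᵢ; with 1/f = 1/dₒ + 1/dᵢ this gives W = w·(dₒ − f)/f.
W = 35.79 mm × (59436 − 267) / 267 = 35.79 × 221.6067 ≈ 7931.305 mm = 7.93131 m.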